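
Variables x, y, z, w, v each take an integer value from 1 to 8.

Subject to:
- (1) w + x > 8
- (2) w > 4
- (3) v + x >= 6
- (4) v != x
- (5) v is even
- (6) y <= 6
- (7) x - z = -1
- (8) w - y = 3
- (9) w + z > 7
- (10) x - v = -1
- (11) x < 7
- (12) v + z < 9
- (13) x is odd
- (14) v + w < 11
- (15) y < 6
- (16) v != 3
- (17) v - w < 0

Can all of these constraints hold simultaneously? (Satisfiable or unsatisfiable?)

Try x = 3, y = 3, z = 4, w = 6, v = 4.
Check constraint 1: w + x = 9; constraint 3: v + x = 7; constraint 7: x - z = -1. The remaining constraints are straightforward to verify.

Satisfiable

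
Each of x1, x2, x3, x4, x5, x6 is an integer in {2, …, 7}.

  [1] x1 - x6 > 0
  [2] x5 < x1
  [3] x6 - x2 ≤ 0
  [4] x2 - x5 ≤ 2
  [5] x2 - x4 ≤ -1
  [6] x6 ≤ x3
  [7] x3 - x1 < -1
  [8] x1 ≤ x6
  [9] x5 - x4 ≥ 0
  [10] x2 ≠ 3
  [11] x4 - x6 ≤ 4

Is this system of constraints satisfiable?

Constraints 2, 3, 5, 8, and 9 give x2 < x4, x4 ≤ x5, x5 < x1, x1 ≤ x6, x6 ≤ x2. Chaining: x2 < x4 ≤ x5 < x1 ≤ x6 ≤ x2, which forces x2 < x2 — impossible.

Unsatisfiable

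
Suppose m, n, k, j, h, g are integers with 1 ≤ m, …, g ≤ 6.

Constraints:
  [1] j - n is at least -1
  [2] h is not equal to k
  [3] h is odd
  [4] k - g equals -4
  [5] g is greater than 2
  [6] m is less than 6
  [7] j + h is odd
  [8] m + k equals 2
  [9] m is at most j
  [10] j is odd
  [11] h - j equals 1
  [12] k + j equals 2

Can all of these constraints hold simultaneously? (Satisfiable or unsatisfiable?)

Constraint 10 makes j odd and constraint 3 makes h odd, so j + h must be even. Constraint 7 says j + h is odd — contradiction.

Unsatisfiable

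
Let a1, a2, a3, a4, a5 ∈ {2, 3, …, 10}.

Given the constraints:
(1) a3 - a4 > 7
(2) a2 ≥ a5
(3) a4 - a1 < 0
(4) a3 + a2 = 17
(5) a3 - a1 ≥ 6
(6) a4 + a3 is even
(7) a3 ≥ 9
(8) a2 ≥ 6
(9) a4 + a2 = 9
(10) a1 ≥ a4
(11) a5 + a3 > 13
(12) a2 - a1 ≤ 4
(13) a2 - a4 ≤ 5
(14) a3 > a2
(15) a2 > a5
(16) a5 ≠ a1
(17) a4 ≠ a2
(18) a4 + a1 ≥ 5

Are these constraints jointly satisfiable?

Try a1 = 4, a2 = 7, a3 = 10, a4 = 2, a5 = 5.
Check constraint 1: a3 - a4 = 8; constraint 3: a4 - a1 = -2; constraint 4: a3 + a2 = 17. The remaining constraints are straightforward to verify.

Satisfiable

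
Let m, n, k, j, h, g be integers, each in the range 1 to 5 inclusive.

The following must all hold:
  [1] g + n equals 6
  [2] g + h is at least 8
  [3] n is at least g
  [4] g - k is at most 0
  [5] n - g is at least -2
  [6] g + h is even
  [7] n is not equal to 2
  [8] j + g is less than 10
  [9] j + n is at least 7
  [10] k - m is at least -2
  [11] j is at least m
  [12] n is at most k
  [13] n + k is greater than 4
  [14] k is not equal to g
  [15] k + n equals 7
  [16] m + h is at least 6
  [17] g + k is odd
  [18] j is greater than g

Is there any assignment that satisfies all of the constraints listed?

Satisfiable

Setting (m, n, k, j, h, g) = (3, 3, 4, 5, 5, 3) satisfies everything: constraint 1: g + n = 6; constraint 2: g + h = 8; constraint 4: g - k = -1, and the others follow.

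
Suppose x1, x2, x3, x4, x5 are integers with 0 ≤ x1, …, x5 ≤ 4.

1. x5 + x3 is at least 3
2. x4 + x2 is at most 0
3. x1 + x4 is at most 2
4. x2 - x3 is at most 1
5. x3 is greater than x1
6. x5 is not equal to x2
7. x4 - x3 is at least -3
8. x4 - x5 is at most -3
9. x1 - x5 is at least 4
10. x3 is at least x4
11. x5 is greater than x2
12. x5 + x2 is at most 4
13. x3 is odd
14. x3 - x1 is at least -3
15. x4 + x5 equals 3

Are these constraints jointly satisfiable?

Unsatisfiable

Constraints 7, 8, 9, and 14 give x5 − x4 ≥ 3, x4 − x3 ≥ -3, x3 − x1 ≥ -3, x1 − x5 ≥ 4.
Adding all 4 inequalities: the left sides telescope to 0, and the right sides sum to 3 + (-3) + (-3) + 4 = 1. So 0 ≥ 1, which is false.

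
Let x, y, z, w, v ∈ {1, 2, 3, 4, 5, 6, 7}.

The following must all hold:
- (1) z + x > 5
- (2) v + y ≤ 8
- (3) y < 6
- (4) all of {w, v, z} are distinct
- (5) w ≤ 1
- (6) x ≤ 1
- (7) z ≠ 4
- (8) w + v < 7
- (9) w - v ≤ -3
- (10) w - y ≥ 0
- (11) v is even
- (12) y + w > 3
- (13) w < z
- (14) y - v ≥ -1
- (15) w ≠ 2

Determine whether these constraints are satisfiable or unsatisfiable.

Unsatisfiable

Constraints 9, 10, and 14 give v − w ≥ 3, w − y ≥ 0, y − v ≥ -1.
Adding all 3 inequalities: the left sides telescope to 0, and the right sides sum to 3 + 0 + (-1) = 2. So 0 ≥ 2, which is false.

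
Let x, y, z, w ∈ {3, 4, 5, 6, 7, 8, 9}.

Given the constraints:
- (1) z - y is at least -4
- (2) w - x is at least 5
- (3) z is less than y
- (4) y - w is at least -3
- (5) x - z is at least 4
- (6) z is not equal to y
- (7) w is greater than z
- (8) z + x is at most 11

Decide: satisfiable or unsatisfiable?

Unsatisfiable

Constraints 1, 2, 4, and 5 give x − z ≥ 4, z − y ≥ -4, y − w ≥ -3, w − x ≥ 5.
Adding all 4 inequalities: the left sides telescope to 0, and the right sides sum to 4 + (-4) + (-3) + 5 = 2. So 0 ≥ 2, which is false.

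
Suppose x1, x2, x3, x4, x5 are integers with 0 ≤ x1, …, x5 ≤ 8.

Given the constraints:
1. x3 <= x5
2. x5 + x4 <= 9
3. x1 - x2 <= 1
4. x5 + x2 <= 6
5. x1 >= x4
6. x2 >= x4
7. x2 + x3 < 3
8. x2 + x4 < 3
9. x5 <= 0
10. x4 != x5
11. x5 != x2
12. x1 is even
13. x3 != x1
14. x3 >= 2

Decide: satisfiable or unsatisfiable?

Unsatisfiable

From constraint 14: x3 ≥ 2. From constraints 1 and 9: x3 ≤ x5 and x5 ≤ 0, so x3 ≤ 0. But 0 < 2, so no value of x3 works.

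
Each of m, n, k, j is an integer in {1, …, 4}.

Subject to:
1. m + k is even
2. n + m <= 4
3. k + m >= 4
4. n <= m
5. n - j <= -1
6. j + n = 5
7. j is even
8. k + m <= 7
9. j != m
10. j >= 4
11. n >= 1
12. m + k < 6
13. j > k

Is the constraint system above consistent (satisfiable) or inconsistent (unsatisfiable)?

Satisfiable

One satisfying assignment is m = 3, n = 1, k = 1, j = 4.
For the less obvious constraints — constraint 2: n + m = 4; constraint 3: k + m = 4; constraint 5: n - j = -3 — and the others hold by inspection.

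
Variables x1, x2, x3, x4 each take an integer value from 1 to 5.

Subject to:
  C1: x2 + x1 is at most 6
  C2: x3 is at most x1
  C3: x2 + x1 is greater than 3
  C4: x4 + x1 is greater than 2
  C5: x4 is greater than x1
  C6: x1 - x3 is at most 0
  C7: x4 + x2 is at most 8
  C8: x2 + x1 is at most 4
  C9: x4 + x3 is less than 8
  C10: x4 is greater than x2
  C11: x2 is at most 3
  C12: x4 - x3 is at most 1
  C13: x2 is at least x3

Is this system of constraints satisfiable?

Setting (x1, x2, x3, x4) = (2, 2, 2, 3) satisfies everything: constraint 1: x2 + x1 = 4; constraint 3: x2 + x1 = 4, and the others follow.

Satisfiable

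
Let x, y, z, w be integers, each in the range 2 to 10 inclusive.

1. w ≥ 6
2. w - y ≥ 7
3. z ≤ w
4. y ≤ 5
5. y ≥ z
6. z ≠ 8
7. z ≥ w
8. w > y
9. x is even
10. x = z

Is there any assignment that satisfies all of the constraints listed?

Unsatisfiable

From constraints 1 and 7: z ≥ w and w ≥ 6, so z ≥ 6. From constraints 4 and 5: z ≤ y and y ≤ 5, so z ≤ 5. But 5 < 6, so no value of z works.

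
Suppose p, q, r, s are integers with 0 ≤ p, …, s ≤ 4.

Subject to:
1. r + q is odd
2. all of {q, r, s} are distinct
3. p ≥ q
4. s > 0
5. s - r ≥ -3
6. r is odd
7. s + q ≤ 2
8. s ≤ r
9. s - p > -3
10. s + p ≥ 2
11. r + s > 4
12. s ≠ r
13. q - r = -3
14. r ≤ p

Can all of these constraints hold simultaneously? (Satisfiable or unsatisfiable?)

Satisfiable

One satisfying assignment is p = 3, q = 0, r = 3, s = 2.
For the less obvious constraints — constraint 5: s - r = -1; constraint 7: s + q = 2 — and the others hold by inspection.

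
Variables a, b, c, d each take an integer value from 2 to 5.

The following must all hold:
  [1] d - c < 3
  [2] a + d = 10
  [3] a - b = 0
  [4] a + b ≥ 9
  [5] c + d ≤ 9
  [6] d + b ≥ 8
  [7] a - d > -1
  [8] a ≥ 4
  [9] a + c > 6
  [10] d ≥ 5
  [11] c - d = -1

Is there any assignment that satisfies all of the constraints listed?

Satisfiable

One satisfying assignment is a = 5, b = 5, c = 4, d = 5.
For the less obvious constraints — constraint 1: d - c = 1; constraint 2: a + d = 10; constraint 3: a - b = 0 — and the others hold by inspection.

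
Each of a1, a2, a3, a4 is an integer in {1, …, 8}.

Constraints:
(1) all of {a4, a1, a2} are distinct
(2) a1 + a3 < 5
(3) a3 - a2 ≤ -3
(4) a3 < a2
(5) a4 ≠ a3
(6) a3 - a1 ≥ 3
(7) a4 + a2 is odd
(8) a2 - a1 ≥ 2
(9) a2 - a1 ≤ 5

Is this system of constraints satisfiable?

Unsatisfiable

Constraints 3, 6, and 9 give a1 − a2 ≥ -5, a2 − a3 ≥ 3, a3 − a1 ≥ 3.
Adding all 3 inequalities: the left sides telescope to 0, and the right sides sum to (-5) + 3 + 3 = 1. So 0 ≥ 1, which is false.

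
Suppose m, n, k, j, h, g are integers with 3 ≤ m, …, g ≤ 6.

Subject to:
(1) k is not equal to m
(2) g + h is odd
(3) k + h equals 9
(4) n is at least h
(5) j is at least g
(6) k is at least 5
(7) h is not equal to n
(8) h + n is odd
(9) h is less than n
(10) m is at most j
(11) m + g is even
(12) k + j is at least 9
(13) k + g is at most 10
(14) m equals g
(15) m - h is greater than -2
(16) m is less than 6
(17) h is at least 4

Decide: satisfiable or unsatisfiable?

Take m = 3, n = 5, k = 5, j = 6, h = 4, g = 3. Then constraint 3: k + h = 9; constraint 12: k + j = 11; constraint 13: k + g = 8, and every other listed constraint is also met.

Satisfiable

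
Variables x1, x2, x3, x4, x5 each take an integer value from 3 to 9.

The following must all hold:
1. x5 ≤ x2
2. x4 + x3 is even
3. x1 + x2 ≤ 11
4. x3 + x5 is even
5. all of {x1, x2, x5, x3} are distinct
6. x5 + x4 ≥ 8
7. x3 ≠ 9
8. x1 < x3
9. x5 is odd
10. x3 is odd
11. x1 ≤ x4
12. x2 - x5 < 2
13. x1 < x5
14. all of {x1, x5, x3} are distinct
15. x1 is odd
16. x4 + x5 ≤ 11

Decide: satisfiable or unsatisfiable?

Try x1 = 3, x2 = 8, x3 = 5, x4 = 3, x5 = 7.
Check constraint 3: x1 + x2 = 11; constraint 6: x5 + x4 = 10. The remaining constraints are straightforward to verify.

Satisfiable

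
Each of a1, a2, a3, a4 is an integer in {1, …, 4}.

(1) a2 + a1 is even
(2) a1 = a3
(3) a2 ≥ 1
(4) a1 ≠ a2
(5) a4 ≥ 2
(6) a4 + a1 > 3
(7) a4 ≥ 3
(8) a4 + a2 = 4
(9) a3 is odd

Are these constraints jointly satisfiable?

Try a1 = 3, a2 = 1, a3 = 3, a4 = 3.
Check constraint 1: a2 + a1 = 4 is even; constraint 6: a4 + a1 = 6; constraint 8: a4 + a2 = 4. The remaining constraints are straightforward to verify.

Satisfiable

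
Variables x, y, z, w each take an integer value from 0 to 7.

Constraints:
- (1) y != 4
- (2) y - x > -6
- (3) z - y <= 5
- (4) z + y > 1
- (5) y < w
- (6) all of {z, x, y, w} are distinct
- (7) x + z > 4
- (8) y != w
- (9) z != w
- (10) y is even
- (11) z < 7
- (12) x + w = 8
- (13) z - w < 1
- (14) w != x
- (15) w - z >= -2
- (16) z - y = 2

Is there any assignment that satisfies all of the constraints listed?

One satisfying assignment is x = 5, y = 0, z = 2, w = 3.
For the less obvious constraints — constraint 2: y - x = -5; constraint 3: z - y = 2 — and the others hold by inspection.

Satisfiable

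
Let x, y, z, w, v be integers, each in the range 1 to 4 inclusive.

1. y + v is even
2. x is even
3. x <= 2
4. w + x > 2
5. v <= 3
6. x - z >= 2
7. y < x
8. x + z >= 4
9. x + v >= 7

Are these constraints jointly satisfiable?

Unsatisfiable

From constraint 3: x ≤ 2. From constraint 5: v ≤ 3. Hence x + v ≤ 5. But constraint 9 requires x + v ≥ 7, and 7 > 5. Contradiction.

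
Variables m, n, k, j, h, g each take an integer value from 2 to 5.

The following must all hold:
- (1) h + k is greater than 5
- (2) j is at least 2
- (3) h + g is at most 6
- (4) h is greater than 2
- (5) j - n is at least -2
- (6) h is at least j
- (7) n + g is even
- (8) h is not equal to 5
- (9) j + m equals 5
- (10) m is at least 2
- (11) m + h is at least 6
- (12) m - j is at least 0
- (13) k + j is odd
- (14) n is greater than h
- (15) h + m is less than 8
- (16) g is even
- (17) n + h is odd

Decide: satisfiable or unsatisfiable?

Satisfiable

Try m = 3, n = 4, k = 5, j = 2, h = 3, g = 2.
Check constraint 1: h + k = 8; constraint 3: h + g = 5. The remaining constraints are straightforward to verify.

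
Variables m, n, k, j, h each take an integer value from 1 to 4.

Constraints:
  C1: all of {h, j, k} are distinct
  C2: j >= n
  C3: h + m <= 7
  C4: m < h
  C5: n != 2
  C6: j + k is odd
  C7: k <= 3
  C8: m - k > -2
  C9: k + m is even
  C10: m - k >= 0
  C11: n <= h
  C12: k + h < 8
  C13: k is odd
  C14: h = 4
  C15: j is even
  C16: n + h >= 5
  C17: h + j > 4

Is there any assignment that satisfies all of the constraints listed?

Try m = 3, n = 1, k = 3, j = 2, h = 4.
Check constraint 3: h + m = 7; constraint 8: m - k = 0. The remaining constraints are straightforward to verify.

Satisfiable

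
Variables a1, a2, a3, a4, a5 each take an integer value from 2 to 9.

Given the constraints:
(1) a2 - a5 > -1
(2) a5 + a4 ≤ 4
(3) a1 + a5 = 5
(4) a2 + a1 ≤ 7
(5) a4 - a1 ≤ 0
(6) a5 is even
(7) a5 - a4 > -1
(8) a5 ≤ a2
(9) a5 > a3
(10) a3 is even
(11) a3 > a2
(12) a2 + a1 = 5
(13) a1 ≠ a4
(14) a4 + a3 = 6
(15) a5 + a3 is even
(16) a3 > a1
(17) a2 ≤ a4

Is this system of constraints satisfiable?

Constraints 5, 8, 9, 16, and 17 give a1 < a3, a3 < a5, a5 ≤ a2, a2 ≤ a4, a4 ≤ a1. Chaining: a1 < a3 < a5 ≤ a2 ≤ a4 ≤ a1, which forces a1 < a1 — impossible.

Unsatisfiable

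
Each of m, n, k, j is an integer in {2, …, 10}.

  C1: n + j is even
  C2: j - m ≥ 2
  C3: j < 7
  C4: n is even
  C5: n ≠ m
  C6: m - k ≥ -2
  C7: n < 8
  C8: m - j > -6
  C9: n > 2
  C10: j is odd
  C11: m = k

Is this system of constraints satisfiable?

Unsatisfiable

Constraint 4 makes n even and constraint 10 makes j odd, so n + j must be odd. Constraint 1 says n + j is even — contradiction.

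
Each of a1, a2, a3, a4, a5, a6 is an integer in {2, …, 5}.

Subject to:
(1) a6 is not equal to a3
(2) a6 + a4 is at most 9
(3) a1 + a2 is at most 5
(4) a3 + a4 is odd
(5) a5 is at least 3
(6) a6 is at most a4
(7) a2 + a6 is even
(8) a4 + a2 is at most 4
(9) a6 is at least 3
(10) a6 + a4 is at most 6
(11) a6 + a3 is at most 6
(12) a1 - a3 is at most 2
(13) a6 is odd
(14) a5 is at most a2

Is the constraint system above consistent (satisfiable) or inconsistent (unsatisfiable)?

From constraints 6 and 9: a4 ≥ a6 ≥ 3. From constraints 5 and 14: a2 ≥ a5 ≥ 3. Hence a4 + a2 ≥ 6. But constraint 8 requires a4 + a2 ≤ 4, and 4 < 6. Contradiction.

Unsatisfiable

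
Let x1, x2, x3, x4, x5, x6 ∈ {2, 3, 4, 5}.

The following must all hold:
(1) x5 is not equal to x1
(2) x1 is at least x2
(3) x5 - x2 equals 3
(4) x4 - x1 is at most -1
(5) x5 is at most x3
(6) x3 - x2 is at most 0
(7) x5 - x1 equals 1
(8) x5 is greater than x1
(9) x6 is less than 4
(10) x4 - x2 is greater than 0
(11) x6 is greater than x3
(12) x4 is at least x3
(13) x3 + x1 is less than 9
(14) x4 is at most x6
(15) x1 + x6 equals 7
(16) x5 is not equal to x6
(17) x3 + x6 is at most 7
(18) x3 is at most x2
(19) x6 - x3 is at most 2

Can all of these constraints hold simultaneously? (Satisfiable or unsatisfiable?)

Unsatisfiable

Constraints 4, 5, 6, 8, and 10 give x3 ≤ x2, x2 < x4, x4 < x1, x1 < x5, x5 ≤ x3. Chaining: x3 ≤ x2 < x4 < x1 < x5 ≤ x3, which forces x3 < x3 — impossible.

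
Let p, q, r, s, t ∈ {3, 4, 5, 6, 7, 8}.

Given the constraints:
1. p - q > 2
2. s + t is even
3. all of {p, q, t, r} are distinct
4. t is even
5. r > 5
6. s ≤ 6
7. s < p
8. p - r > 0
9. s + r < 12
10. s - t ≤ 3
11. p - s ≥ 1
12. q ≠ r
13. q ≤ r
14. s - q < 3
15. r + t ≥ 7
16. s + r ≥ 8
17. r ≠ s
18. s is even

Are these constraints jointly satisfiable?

Satisfiable

The assignment p = 8, q = 3, r = 6, s = 4, t = 4 works:
  constraint 1 holds since p - q = 5.
  constraint 8 holds since p - r = 2.
The rest check out directly.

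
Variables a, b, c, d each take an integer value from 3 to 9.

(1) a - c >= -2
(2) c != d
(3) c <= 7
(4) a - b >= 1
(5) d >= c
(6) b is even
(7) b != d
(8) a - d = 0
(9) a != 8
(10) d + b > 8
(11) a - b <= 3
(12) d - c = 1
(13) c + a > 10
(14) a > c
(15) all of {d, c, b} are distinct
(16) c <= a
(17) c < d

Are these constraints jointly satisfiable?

Satisfiable

One satisfying assignment is a = 7, b = 4, c = 6, d = 7.
For the less obvious constraints — constraint 1: a - c = 1; constraint 4: a - b = 3 — and the others hold by inspection.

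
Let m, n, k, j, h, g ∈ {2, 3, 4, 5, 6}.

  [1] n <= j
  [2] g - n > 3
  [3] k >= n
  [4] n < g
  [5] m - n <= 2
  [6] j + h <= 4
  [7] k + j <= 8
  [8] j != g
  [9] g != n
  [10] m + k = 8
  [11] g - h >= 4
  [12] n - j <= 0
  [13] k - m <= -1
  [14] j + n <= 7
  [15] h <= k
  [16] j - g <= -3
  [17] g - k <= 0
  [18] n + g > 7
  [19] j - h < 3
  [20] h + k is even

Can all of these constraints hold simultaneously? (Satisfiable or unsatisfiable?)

Constraints 5, 12, 13, 16, and 17 give n − m ≥ -2, m − k ≥ 1, k − g ≥ 0, g − j ≥ 3, j − n ≥ 0.
Adding all 5 inequalities: the left sides telescope to 0, and the right sides sum to (-2) + 1 + 0 + 3 + 0 = 2. So 0 ≥ 2, which is false.

Unsatisfiable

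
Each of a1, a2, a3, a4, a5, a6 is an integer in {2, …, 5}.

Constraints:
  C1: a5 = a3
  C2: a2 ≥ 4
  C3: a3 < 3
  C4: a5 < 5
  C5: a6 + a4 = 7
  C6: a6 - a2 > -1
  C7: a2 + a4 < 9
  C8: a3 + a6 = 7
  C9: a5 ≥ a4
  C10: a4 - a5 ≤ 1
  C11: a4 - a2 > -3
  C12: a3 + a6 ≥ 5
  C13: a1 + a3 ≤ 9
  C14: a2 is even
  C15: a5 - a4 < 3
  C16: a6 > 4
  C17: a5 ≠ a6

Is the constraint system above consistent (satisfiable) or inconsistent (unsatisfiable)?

Setting (a1, a2, a3, a4, a5, a6) = (4, 4, 2, 2, 2, 5) satisfies everything: constraint 5: a6 + a4 = 7; constraint 6: a6 - a2 = 1, and the others follow.

Satisfiable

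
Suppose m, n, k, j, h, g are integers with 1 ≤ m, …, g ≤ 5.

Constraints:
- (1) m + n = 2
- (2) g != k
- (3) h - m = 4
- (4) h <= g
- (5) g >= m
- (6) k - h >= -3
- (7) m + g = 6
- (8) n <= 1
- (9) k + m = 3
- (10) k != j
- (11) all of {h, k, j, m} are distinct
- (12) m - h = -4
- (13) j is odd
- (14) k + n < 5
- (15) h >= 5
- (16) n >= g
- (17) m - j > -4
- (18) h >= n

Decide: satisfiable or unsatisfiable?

Unsatisfiable

From constraints 4 and 15: g ≥ h and h ≥ 5, so g ≥ 5. From constraints 8 and 16: g ≤ n and n ≤ 1, so g ≤ 1. But 1 < 5, so no value of g works.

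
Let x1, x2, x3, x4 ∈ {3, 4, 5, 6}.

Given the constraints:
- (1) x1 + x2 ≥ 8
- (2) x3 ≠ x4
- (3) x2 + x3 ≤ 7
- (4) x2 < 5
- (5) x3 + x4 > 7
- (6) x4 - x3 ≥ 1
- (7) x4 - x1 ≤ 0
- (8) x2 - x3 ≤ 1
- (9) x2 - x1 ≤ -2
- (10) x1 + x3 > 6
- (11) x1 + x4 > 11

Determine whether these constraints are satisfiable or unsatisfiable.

Setting (x1, x2, x3, x4) = (6, 4, 3, 6) satisfies everything: constraint 1: x1 + x2 = 10; constraint 3: x2 + x3 = 7, and the others follow.

Satisfiable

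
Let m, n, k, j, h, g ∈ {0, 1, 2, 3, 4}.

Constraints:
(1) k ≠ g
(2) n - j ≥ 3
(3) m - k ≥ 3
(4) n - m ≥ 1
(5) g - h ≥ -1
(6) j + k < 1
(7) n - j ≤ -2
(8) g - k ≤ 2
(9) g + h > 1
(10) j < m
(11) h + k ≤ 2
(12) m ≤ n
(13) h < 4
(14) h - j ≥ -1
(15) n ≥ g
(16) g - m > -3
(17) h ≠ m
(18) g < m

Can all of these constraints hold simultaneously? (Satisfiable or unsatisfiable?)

Unsatisfiable

Constraints 3, 4, 5, 7, 8, and 14 give m − k ≥ 3, k − g ≥ -2, g − h ≥ -1, h − j ≥ -1, j − n ≥ 2, n − m ≥ 1.
Adding all 6 inequalities: the left sides telescope to 0, and the right sides sum to 3 + (-2) + (-1) + (-1) + 2 + 1 = 2. So 0 ≥ 2, which is false.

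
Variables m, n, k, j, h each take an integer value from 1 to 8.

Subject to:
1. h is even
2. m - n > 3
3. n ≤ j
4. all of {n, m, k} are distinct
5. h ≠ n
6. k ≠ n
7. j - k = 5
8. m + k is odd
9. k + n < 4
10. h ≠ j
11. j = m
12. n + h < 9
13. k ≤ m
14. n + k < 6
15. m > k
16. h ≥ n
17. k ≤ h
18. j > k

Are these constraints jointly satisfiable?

Take m = 6, n = 2, k = 1, j = 6, h = 4. Then constraint 2: m - n = 4; constraint 7: j - k = 5; constraint 9: k + n = 3, and every other listed constraint is also met.

Satisfiable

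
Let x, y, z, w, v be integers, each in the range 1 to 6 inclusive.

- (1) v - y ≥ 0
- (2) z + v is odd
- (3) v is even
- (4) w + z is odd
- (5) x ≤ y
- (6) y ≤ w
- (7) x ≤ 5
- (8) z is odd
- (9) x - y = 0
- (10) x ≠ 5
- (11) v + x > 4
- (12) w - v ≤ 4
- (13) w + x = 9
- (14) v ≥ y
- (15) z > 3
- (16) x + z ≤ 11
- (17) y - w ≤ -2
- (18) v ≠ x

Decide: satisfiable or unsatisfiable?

Satisfiable

One satisfying assignment is x = 3, y = 3, z = 5, w = 6, v = 4.
For the less obvious constraints — constraint 1: v - y = 1; constraint 9: x - y = 0 — and the others hold by inspection.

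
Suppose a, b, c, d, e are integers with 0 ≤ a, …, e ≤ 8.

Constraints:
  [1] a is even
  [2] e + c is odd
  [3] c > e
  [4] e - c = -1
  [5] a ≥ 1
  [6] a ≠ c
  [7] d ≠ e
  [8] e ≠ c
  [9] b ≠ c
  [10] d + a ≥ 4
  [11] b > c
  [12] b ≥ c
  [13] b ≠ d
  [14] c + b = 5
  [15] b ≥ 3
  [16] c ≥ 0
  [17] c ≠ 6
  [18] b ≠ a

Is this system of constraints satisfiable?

Try a = 6, b = 4, c = 1, d = 1, e = 0.
Check constraint 4: e - c = -1; constraint 10: d + a = 7; constraint 14: c + b = 5. The remaining constraints are straightforward to verify.

Satisfiable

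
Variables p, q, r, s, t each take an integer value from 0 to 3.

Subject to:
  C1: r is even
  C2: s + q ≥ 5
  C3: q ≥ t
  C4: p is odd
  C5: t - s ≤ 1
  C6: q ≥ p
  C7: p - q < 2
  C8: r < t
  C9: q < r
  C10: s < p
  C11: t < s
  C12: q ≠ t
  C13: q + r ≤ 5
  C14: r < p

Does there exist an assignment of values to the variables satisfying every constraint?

Unsatisfiable

Constraints 6, 8, 9, 10, and 11 give q < r, r < t, t < s, s < p, p ≤ q. Chaining: q < r < t < s < p ≤ q, which forces q < q — impossible.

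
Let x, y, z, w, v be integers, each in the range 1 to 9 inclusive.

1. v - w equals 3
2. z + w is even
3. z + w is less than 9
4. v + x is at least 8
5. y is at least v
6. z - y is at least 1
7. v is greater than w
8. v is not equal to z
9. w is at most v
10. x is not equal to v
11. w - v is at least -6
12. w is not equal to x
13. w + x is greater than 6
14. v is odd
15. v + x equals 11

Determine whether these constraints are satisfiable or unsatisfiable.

Satisfiable

Setting (x, y, z, w, v) = (6, 5, 6, 2, 5) satisfies everything: constraint 1: v - w = 3; constraint 3: z + w = 8; constraint 4: v + x = 11, and the others follow.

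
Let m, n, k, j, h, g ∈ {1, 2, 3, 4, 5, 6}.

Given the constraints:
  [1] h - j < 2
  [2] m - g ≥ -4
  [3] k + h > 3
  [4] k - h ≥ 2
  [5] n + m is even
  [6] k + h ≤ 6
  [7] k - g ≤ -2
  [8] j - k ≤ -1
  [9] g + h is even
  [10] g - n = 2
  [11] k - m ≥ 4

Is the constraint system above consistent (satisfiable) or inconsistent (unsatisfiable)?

Constraints 2, 7, and 11 give k − m ≥ 4, m − g ≥ -4, g − k ≥ 2.
Adding all 3 inequalities: the left sides telescope to 0, and the right sides sum to 4 + (-4) + 2 = 2. So 0 ≥ 2, which is false.

Unsatisfiable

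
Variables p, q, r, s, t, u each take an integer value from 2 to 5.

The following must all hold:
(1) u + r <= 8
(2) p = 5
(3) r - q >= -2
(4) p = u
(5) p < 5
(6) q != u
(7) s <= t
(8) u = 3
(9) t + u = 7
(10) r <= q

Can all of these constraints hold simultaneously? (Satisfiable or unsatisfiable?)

Constraint 2 fixes p = 5 and constraint 8 fixes u = 3, but constraint 4 requires p = u. Since 5 ≠ 3, contradiction.

Unsatisfiable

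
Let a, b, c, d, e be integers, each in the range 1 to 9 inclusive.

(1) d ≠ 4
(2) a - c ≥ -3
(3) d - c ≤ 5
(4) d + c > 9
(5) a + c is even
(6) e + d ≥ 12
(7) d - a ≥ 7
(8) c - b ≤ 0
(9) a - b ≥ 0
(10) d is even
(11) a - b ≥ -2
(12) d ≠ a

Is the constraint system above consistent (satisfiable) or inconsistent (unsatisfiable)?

Constraints 3, 7, 8, and 9 give b − c ≥ 0, c − d ≥ -5, d − a ≥ 7, a − b ≥ 0.
Adding all 4 inequalities: the left sides telescope to 0, and the right sides sum to 0 + (-5) + 7 + 0 = 2. So 0 ≥ 2, which is false.

Unsatisfiable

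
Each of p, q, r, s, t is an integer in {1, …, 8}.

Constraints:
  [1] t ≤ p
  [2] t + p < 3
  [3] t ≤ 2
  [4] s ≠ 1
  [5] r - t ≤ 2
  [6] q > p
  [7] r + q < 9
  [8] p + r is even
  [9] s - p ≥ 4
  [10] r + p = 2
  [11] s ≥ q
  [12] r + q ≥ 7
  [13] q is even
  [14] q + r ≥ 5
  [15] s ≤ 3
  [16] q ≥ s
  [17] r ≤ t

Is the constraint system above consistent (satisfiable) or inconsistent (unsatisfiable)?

Unsatisfiable

From constraints 3 and 17: r ≤ t ≤ 2. From constraints 11 and 15: q ≤ s ≤ 3. Hence r + q ≤ 5. But constraint 12 requires r + q ≥ 7, and 7 > 5. Contradiction.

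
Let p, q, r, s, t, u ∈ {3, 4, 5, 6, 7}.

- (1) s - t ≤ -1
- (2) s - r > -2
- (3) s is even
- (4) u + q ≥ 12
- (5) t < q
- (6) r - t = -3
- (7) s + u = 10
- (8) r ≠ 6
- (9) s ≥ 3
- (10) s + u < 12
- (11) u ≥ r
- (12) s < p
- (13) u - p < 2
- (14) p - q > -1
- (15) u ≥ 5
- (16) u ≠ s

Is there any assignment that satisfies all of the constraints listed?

Satisfiable

Setting (p, q, r, s, t, u) = (7, 7, 3, 4, 6, 6) satisfies everything: constraint 1: s - t = -2; constraint 2: s - r = 1; constraint 4: u + q = 13, and the others follow.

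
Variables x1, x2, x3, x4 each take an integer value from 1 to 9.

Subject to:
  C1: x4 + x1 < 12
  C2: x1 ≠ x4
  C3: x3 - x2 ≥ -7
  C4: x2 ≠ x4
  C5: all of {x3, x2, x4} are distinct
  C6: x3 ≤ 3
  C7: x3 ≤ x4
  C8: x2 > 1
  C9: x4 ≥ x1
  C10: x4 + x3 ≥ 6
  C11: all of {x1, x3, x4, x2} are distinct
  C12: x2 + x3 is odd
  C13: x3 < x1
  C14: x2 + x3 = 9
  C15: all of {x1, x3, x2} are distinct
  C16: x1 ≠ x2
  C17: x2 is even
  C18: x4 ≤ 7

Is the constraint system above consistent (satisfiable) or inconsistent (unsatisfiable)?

Satisfiable

The assignment x1 = 3, x2 = 8, x3 = 1, x4 = 7 works:
  constraint 1 holds since x4 + x1 = 10.
  constraint 3 holds since x3 - x2 = -7.
  constraint 10 holds since x4 + x3 = 8.
The rest check out directly.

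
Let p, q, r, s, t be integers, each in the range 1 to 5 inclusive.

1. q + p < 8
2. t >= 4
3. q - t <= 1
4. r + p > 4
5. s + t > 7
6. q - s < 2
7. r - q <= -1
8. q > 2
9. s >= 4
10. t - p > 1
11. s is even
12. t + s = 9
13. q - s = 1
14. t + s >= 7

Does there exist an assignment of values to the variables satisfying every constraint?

Setting (p, q, r, s, t) = (2, 5, 3, 4, 5) satisfies everything: constraint 1: q + p = 7; constraint 3: q - t = 0, and the others follow.

Satisfiable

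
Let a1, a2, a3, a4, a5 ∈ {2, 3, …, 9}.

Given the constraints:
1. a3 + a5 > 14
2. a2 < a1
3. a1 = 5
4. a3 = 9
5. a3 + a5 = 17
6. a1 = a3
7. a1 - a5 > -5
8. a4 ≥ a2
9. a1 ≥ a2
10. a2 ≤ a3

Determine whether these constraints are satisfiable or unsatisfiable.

Constraint 3 fixes a1 = 5 and constraint 4 fixes a3 = 9, but constraint 6 requires a1 = a3. Since 5 ≠ 9, contradiction.

Unsatisfiable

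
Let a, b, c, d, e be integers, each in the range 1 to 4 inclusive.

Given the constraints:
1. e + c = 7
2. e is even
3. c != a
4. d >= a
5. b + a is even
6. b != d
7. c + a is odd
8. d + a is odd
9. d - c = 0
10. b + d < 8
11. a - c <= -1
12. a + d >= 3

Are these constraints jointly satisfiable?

Satisfiable

The assignment a = 2, b = 4, c = 3, d = 3, e = 4 works:
  constraint 1 holds since e + c = 7.
  constraint 9 holds since d - c = 0.
The rest check out directly.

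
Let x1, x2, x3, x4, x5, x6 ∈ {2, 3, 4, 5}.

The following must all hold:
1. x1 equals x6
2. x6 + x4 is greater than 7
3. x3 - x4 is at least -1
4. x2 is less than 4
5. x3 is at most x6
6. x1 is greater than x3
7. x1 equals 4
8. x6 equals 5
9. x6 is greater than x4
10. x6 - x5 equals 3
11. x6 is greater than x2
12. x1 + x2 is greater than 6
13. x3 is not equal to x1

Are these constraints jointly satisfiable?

Unsatisfiable

Constraint 7 fixes x1 = 4 and constraint 8 fixes x6 = 5, but constraint 1 requires x1 = x6. Since 4 ≠ 5, contradiction.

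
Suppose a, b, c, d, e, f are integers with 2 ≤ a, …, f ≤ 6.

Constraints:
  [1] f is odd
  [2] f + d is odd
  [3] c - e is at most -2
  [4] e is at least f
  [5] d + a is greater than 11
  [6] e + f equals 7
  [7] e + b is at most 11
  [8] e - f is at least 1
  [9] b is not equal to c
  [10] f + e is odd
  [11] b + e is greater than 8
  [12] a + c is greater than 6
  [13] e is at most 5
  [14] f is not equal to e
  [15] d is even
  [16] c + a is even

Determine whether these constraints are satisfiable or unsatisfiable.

Satisfiable

Take a = 6, b = 6, c = 2, d = 6, e = 4, f = 3. Then constraint 3: c - e = -2; constraint 5: d + a = 12, and every other listed constraint is also met.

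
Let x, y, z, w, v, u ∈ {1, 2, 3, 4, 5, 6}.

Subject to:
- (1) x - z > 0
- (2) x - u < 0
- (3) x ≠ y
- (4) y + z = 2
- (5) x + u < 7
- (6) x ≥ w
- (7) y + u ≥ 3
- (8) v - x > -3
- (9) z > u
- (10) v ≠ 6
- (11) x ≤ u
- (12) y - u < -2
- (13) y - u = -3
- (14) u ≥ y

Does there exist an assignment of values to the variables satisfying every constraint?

Unsatisfiable

Constraints 1, 2, and 9 give x < u, u < z, z < x. Chaining: x < u < z < x, which forces x < x — impossible.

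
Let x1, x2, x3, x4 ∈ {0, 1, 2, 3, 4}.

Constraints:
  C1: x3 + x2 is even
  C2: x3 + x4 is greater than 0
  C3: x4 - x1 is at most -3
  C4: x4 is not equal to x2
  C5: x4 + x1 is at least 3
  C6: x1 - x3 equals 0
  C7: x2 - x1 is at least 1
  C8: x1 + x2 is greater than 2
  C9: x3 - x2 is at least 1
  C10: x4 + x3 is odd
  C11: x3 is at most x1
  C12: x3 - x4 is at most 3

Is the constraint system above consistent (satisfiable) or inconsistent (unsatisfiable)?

Constraints 3, 7, 9, and 12 give x2 − x1 ≥ 1, x1 − x4 ≥ 3, x4 − x3 ≥ -3, x3 − x2 ≥ 1.
Adding all 4 inequalities: the left sides telescope to 0, and the right sides sum to 1 + 3 + (-3) + 1 = 2. So 0 ≥ 2, which is false.

Unsatisfiable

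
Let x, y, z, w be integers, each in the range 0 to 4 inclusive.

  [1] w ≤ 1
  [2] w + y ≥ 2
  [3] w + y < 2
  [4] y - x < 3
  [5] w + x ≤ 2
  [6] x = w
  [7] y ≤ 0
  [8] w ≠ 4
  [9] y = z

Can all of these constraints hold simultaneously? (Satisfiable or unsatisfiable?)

From constraint 1: w ≤ 1. From constraint 7: y ≤ 0. Hence w + y ≤ 1. But constraint 2 requires w + y ≥ 2, and 2 > 1. Contradiction.

Unsatisfiable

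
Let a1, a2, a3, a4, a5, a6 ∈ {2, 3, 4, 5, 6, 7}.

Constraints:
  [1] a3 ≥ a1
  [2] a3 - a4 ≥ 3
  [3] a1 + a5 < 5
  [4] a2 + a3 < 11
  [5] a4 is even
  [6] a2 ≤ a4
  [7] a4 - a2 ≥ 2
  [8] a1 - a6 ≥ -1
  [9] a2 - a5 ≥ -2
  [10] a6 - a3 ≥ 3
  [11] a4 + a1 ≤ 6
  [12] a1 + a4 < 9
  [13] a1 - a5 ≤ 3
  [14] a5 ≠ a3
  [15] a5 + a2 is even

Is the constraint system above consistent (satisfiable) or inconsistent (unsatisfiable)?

Unsatisfiable

Constraints 2, 7, 8, 9, 10, and 13 give a4 − a2 ≥ 2, a2 − a5 ≥ -2, a5 − a1 ≥ -3, a1 − a6 ≥ -1, a6 − a3 ≥ 3, a3 − a4 ≥ 3.
Adding all 6 inequalities: the left sides telescope to 0, and the right sides sum to 2 + (-2) + (-3) + (-1) + 3 + 3 = 2. So 0 ≥ 2, which is false.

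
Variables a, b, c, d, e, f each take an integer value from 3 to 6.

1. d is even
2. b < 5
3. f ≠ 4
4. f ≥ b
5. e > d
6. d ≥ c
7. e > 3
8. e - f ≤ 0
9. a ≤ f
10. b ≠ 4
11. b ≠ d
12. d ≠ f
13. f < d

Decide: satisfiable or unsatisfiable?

Constraints 5, 8, and 13 give f < d, d < e, e ≤ f. Chaining: f < d < e ≤ f, which forces f < f — impossible.

Unsatisfiable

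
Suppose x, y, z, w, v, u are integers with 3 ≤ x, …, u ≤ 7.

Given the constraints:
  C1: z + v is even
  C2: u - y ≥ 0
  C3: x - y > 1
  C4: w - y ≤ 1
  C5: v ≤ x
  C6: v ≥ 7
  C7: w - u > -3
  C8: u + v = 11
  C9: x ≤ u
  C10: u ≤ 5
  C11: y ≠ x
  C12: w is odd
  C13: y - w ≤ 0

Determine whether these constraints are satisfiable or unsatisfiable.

From constraints 5 and 6: x ≥ v and v ≥ 7, so x ≥ 7. From constraints 9 and 10: x ≤ u and u ≤ 5, so x ≤ 5. But 5 < 7, so no value of x works.

Unsatisfiable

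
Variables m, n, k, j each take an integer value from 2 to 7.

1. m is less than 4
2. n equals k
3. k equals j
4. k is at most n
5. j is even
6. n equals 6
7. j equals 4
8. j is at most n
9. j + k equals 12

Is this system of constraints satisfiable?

Unsatisfiable

Constraint 6 fixes n = 6 and constraint 7 fixes j = 4. Constraints 2 and 3 give n = k = j, so n = j. But 6 ≠ 4 — contradiction.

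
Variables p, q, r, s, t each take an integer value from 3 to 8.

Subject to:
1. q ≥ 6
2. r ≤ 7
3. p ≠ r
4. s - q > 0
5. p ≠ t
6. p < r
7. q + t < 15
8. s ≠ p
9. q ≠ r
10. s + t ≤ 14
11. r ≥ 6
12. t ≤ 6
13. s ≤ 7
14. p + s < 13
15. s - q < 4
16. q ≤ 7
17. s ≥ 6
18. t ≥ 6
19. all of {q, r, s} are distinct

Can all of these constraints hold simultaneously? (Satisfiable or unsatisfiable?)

Constraints 1, 2, 11, 13, 16, and 17 confine each of q, r, s to the 2 values {6, 7}.
Constraint 19 requires all 3 of them to be distinct, but only 2 values are available — impossible by the pigeonhole principle.

Unsatisfiable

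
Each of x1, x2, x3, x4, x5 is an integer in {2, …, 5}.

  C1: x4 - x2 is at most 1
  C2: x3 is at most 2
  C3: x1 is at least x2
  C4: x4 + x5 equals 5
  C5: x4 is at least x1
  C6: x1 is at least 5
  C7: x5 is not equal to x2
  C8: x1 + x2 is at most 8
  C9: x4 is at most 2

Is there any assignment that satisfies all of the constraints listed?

From constraints 5 and 6: x4 ≥ x1 and x1 ≥ 5, so x4 ≥ 5. From constraint 9: x4 ≤ 2. But 2 < 5, so no value of x4 works.

Unsatisfiable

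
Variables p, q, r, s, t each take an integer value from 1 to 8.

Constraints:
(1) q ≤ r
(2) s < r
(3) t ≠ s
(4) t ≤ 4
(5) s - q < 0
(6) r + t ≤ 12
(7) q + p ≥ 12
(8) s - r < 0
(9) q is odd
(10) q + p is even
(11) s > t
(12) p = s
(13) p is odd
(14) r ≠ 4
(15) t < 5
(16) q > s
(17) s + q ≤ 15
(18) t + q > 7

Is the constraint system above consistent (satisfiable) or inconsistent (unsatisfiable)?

Take p = 5, q = 7, r = 8, s = 5, t = 3. Then constraint 5: s - q = -2; constraint 6: r + t = 11, and every other listed constraint is also met.

Satisfiable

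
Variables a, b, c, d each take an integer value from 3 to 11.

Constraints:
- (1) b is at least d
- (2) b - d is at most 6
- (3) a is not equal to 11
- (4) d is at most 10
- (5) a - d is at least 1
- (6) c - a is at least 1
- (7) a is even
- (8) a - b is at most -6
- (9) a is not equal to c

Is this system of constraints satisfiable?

Constraints 2, 5, and 8 give d − b ≥ -6, b − a ≥ 6, a − d ≥ 1.
Adding all 3 inequalities: the left sides telescope to 0, and the right sides sum to (-6) + 6 + 1 = 1. So 0 ≥ 1, which is false.

Unsatisfiable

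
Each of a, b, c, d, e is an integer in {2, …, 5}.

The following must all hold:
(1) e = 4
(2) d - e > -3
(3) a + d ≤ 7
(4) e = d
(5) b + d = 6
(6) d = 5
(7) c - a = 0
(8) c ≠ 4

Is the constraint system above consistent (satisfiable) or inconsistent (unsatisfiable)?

Unsatisfiable

Constraint 1 fixes e = 4 and constraint 6 fixes d = 5, but constraint 4 requires e = d. Since 4 ≠ 5, contradiction.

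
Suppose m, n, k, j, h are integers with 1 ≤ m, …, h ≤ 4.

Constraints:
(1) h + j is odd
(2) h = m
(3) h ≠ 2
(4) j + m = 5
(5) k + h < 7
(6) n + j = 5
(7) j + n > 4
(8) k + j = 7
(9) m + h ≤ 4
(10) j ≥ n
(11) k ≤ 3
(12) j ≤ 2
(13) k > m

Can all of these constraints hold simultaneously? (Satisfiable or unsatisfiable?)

Unsatisfiable

From constraint 11: k ≤ 3. From constraint 12: j ≤ 2. Hence k + j ≤ 5. But constraint 8 requires k + j = 7, and 7 > 5. Contradiction.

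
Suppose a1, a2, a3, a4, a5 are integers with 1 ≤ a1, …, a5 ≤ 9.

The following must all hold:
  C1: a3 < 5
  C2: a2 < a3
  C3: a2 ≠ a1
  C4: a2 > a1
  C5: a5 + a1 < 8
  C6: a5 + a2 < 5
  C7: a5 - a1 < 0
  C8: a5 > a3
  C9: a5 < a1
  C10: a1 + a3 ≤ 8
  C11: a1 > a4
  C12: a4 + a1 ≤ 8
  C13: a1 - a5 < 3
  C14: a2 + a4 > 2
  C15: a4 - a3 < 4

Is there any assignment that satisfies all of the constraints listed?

Constraints 2, 4, 7, and 8 give a3 < a5, a5 < a1, a1 < a2, a2 < a3. Chaining: a3 < a5 < a1 < a2 < a3, which forces a3 < a3 — impossible.

Unsatisfiable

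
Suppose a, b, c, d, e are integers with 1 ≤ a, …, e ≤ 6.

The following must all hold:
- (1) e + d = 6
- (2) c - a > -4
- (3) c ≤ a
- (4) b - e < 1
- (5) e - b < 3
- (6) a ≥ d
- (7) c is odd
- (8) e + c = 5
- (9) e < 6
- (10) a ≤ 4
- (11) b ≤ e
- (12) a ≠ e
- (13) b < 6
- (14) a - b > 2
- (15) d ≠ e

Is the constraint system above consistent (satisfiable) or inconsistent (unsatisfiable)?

Satisfiable

Setting (a, b, c, d, e) = (4, 1, 3, 4, 2) satisfies everything: constraint 1: e + d = 6; constraint 2: c - a = -1; constraint 4: b - e = -1, and the others follow.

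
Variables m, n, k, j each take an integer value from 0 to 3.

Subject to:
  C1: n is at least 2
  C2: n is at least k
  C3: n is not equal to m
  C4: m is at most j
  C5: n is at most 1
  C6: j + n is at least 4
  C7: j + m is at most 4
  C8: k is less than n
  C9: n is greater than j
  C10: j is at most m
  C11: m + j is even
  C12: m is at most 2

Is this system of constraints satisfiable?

From constraints 10 and 12: j ≤ m ≤ 2. From constraint 5: n ≤ 1. Hence j + n ≤ 3. But constraint 6 requires j + n ≥ 4, and 4 > 3. Contradiction.

Unsatisfiable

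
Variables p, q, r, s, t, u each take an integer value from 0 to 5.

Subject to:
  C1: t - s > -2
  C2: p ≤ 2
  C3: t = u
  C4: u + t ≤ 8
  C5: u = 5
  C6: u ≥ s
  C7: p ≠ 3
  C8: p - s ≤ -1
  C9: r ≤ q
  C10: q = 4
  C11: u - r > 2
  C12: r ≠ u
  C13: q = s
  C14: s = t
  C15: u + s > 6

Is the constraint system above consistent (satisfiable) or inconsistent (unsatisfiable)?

Unsatisfiable

Constraint 10 fixes q = 4 and constraint 5 fixes u = 5. Constraints 3, 13, and 14 give q = s = t = u, so q = u. But 4 ≠ 5 — contradiction.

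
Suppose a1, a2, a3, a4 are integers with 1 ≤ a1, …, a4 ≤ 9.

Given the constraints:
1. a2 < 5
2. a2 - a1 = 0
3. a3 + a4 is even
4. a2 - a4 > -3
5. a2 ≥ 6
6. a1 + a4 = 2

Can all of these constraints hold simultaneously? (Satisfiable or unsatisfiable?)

From constraint 5: a2 ≥ 6. From constraint 1: a2 ≤ 4. But 4 < 6, so no value of a2 works.

Unsatisfiable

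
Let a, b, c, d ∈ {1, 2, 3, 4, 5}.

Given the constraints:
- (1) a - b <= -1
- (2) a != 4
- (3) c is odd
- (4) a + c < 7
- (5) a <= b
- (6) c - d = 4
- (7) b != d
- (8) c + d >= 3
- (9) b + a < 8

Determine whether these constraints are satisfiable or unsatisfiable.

Setting (a, b, c, d) = (1, 4, 5, 1) satisfies everything: constraint 1: a - b = -3; constraint 4: a + c = 6; constraint 6: c - d = 4, and the others follow.

Satisfiable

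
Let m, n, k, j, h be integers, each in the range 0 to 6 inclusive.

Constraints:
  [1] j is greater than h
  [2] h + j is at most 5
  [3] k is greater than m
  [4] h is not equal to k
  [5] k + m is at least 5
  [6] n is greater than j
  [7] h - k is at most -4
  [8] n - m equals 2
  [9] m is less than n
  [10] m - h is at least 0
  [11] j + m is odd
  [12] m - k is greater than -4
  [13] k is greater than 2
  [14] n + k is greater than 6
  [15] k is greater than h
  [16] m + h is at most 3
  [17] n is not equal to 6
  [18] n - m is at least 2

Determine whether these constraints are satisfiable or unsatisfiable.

Satisfiable

The assignment m = 2, n = 4, k = 5, j = 3, h = 0 works:
  constraint 2 holds since h + j = 3.
  constraint 5 holds since k + m = 7.
  constraint 7 holds since h - k = -5.
The rest check out directly.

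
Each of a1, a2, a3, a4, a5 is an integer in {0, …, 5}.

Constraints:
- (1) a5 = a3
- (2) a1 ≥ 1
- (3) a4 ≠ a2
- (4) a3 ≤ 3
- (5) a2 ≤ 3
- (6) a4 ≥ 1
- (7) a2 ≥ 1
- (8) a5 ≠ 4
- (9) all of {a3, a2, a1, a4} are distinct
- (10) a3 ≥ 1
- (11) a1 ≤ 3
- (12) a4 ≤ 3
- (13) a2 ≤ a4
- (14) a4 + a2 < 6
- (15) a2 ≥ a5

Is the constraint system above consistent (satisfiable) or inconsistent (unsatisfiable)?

Unsatisfiable

Constraints 2, 4, 5, 6, 7, 10, 11, and 12 confine each of a3, a2, a1, a4 to the 3 values {1, …, 3}.
Constraint 9 requires all 4 of them to be distinct, but only 3 values are available — impossible by the pigeonhole principle.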